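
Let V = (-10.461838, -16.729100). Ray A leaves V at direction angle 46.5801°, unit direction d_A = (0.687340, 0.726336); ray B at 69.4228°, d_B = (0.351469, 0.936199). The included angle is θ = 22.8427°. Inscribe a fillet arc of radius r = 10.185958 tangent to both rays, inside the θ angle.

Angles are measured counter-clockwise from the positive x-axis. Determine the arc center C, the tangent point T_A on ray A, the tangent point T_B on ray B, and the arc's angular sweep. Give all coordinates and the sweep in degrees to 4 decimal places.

center=(16.7952,26.8938) T_A=(24.1937,19.8926) T_B=(7.2591,30.4738) sweep=157.1573

bisector direction at 58.0014° = (0.529898,0.848062)
center distance |VC| = r/sin(θ/2) = 10.185958/sin(11.4214°) = 51.438360
C = V + |VC|·bis = (16.7952,26.8938)
T_A = V + ((C−V)·d_A)·d_A = V + 50.4197·d_A = (24.1937,19.8926)
T_B = V + ((C−V)·d_B)·d_B = V + 50.4197·d_B = (7.2591,30.4738)
sweep = 180° − θ = 157.1573°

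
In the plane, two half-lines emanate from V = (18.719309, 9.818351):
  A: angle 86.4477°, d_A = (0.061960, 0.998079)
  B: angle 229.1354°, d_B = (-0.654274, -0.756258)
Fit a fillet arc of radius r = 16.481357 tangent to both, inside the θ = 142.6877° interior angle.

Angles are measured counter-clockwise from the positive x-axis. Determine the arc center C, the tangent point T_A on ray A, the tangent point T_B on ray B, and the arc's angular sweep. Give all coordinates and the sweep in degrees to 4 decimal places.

bisector direction at 157.7916° = (-0.925815,0.377977)
center distance |VC| = r/sin(θ/2) = 16.481357/sin(71.3439°) = 17.395391
C = V + |VC|·bis = (2.6144,16.3934)
T_A = V + ((C−V)·d_A)·d_A = V + 5.5646·d_A = (19.0641,15.3722)
T_B = V + ((C−V)·d_B)·d_B = V + 5.5646·d_B = (15.0786,5.6101)
sweep = 180° − θ = 37.3123°

center=(2.6144,16.3934) T_A=(19.0641,15.3722) T_B=(15.0786,5.6101) sweep=37.3123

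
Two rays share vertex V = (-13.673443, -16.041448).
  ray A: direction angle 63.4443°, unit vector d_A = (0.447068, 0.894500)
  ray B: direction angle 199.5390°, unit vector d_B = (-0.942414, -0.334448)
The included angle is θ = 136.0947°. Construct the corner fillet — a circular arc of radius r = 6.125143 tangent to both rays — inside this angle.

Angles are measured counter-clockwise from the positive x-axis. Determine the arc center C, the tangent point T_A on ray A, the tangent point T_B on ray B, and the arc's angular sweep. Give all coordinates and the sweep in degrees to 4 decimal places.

center=(-18.0486,-11.0947) T_A=(-12.5697,-13.8331) T_B=(-16.0001,-16.8671) sweep=43.9053

bisector direction at 131.4916° = (-0.662511,0.749052)
center distance |VC| = r/sin(θ/2) = 6.125143/sin(68.0473°) = 6.603977
C = V + |VC|·bis = (-18.0486,-11.0947)
T_A = V + ((C−V)·d_A)·d_A = V + 2.4688·d_A = (-12.5697,-13.8331)
T_B = V + ((C−V)·d_B)·d_B = V + 2.4688·d_B = (-16.0001,-16.8671)
sweep = 180° − θ = 43.9053°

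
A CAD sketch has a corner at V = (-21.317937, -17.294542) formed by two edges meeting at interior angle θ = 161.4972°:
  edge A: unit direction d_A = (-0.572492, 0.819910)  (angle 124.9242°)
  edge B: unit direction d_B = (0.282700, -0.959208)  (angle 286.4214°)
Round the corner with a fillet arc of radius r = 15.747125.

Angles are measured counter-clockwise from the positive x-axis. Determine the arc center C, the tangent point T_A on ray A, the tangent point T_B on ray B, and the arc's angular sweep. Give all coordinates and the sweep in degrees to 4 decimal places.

center=(-35.6976,-24.2066) T_A=(-22.7864,-15.1915) T_B=(-20.5928,-19.7549) sweep=18.5028

bisector direction at 205.6728° = (-0.901283,-0.433231)
center distance |VC| = r/sin(θ/2) = 15.747125/sin(80.7486°) = 15.954656
C = V + |VC|·bis = (-35.6976,-24.2066)
T_A = V + ((C−V)·d_A)·d_A = V + 2.5650·d_A = (-22.7864,-15.1915)
T_B = V + ((C−V)·d_B)·d_B = V + 2.5650·d_B = (-20.5928,-19.7549)
sweep = 180° − θ = 18.5028°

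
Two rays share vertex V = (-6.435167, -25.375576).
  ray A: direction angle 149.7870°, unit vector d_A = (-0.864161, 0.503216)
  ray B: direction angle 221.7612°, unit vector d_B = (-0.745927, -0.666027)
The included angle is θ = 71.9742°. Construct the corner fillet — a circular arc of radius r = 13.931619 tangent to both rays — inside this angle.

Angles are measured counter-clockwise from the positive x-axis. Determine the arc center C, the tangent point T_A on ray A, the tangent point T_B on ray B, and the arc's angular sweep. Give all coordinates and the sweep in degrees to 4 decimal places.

center=(-30.0241,-27.7609) T_A=(-23.0135,-15.7217) T_B=(-20.7453,-38.1529) sweep=108.0258

bisector direction at 185.7741° = (-0.994926,-0.100607)
center distance |VC| = r/sin(θ/2) = 13.931619/sin(35.9871°) = 23.709234
C = V + |VC|·bis = (-30.0241,-27.7609)
T_A = V + ((C−V)·d_A)·d_A = V + 19.1843·d_A = (-23.0135,-15.7217)
T_B = V + ((C−V)·d_B)·d_B = V + 19.1843·d_B = (-20.7453,-38.1529)
sweep = 180° − θ = 108.0258°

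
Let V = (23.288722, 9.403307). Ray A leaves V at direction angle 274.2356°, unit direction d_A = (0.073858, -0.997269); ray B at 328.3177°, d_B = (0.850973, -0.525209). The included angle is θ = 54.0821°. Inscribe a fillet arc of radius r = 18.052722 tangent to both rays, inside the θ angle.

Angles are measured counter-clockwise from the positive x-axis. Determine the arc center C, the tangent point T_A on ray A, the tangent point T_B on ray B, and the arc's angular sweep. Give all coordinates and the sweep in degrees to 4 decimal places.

bisector direction at 301.2766° = (0.519171,-0.854670)
center distance |VC| = r/sin(θ/2) = 18.052722/sin(27.0410°) = 39.708712
C = V + |VC|·bis = (43.9043,-24.5346)
T_A = V + ((C−V)·d_A)·d_A = V + 35.3678·d_A = (25.9009,-25.8679)
T_B = V + ((C−V)·d_B)·d_B = V + 35.3678·d_B = (53.3858,-9.1722)
sweep = 180° − θ = 125.9179°

center=(43.9043,-24.5346) T_A=(25.9009,-25.8679) T_B=(53.3858,-9.1722) sweep=125.9179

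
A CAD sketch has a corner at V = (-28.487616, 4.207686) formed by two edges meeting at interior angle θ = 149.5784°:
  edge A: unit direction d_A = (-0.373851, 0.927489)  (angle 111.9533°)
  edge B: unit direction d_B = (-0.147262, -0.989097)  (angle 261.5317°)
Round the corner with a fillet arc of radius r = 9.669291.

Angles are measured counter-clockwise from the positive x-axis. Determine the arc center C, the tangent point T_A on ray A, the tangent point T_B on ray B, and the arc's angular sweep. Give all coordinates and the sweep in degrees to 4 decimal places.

bisector direction at 186.7425° = (-0.993084,-0.117407)
center distance |VC| = r/sin(θ/2) = 9.669291/sin(74.7892°) = 10.020333
C = V + |VC|·bis = (-38.4386,3.0312)
T_A = V + ((C−V)·d_A)·d_A = V + 2.6290·d_A = (-29.4705,6.6461)
T_B = V + ((C−V)·d_B)·d_B = V + 2.6290·d_B = (-28.8748,1.6073)
sweep = 180° − θ = 30.4216°

center=(-38.4386,3.0312) T_A=(-29.4705,6.6461) T_B=(-28.8748,1.6073) sweep=30.4216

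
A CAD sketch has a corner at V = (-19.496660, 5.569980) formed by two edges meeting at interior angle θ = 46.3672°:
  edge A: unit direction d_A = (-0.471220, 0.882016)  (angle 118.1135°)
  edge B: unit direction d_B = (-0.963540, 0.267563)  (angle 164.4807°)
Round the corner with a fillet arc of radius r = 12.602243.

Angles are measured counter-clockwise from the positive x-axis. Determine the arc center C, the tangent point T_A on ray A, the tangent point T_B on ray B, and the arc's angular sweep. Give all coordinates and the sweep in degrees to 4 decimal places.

bisector direction at 141.2971° = (-0.780399,0.625282)
center distance |VC| = r/sin(θ/2) = 12.602243/sin(23.1836°) = 32.011485
C = V + |VC|·bis = (-44.4784,25.5862)
T_A = V + ((C−V)·d_A)·d_A = V + 29.4265·d_A = (-33.3630,31.5246)
T_B = V + ((C−V)·d_B)·d_B = V + 29.4265·d_B = (-47.8503,13.4434)
sweep = 180° − θ = 133.6328°

center=(-44.4784,25.5862) T_A=(-33.3630,31.5246) T_B=(-47.8503,13.4434) sweep=133.6328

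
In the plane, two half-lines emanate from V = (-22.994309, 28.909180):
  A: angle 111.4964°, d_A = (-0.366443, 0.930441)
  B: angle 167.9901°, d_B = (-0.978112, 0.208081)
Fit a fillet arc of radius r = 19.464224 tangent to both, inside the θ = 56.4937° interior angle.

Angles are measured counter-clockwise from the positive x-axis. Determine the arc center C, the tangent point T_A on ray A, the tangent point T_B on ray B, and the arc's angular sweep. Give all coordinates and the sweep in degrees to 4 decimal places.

bisector direction at 139.7432° = (-0.763156,0.646214)
center distance |VC| = r/sin(θ/2) = 19.464224/sin(28.2468°) = 41.126995
C = V + |VC|·bis = (-54.3806,55.4860)
T_A = V + ((C−V)·d_A)·d_A = V + 36.2295·d_A = (-36.2703,62.6185)
T_B = V + ((C−V)·d_B)·d_B = V + 36.2295·d_B = (-58.4308,36.4478)
sweep = 180° − θ = 123.5063°

center=(-54.3806,55.4860) T_A=(-36.2703,62.6185) T_B=(-58.4308,36.4478) sweep=123.5063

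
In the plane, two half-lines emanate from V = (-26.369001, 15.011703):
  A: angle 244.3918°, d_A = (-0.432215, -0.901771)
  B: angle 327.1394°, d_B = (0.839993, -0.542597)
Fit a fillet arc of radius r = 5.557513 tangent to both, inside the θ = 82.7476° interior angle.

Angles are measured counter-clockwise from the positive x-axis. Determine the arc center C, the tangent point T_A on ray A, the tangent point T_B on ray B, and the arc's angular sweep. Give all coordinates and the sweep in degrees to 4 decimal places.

center=(-24.0845,6.9199) T_A=(-29.0961,9.3219) T_B=(-21.0690,11.5881) sweep=97.2524

bisector direction at 285.7656° = (0.271702,-0.962381)
center distance |VC| = r/sin(θ/2) = 5.557513/sin(41.3738°) = 8.408132
C = V + |VC|·bis = (-24.0845,6.9199)
T_A = V + ((C−V)·d_A)·d_A = V + 6.3096·d_A = (-29.0961,9.3219)
T_B = V + ((C−V)·d_B)·d_B = V + 6.3096·d_B = (-21.0690,11.5881)
sweep = 180° − θ = 97.2524°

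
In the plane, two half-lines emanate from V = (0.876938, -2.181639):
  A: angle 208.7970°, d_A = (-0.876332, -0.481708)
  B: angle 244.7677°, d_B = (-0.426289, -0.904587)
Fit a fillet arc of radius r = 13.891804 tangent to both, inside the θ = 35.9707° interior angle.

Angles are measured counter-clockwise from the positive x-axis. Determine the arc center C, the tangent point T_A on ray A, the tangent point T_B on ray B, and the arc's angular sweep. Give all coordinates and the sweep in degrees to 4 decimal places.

bisector direction at 226.7824° = (-0.684772,-0.728758)
center distance |VC| = r/sin(θ/2) = 13.891804/sin(17.9854°) = 44.990228
C = V + |VC|·bis = (-29.9311,-34.9686)
T_A = V + ((C−V)·d_A)·d_A = V + 42.7918·d_A = (-36.6229,-22.7948)
T_B = V + ((C−V)·d_B)·d_B = V + 42.7918·d_B = (-17.3648,-40.8905)
sweep = 180° − θ = 144.0293°

center=(-29.9311,-34.9686) T_A=(-36.6229,-22.7948) T_B=(-17.3648,-40.8905) sweep=144.0293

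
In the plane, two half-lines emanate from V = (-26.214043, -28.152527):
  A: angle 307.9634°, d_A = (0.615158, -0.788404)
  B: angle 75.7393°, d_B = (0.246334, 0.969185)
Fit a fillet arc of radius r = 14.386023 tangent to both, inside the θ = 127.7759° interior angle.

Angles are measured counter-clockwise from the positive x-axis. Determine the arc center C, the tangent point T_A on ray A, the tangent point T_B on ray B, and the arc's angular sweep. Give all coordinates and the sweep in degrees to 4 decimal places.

center=(-10.5343,-24.8622) T_A=(-21.8763,-33.7119) T_B=(-24.4770,-21.3184) sweep=52.2241

bisector direction at 11.8513° = (0.978684,0.205373)
center distance |VC| = r/sin(θ/2) = 14.386023/sin(63.8879°) = 16.021229
C = V + |VC|·bis = (-10.5343,-24.8622)
T_A = V + ((C−V)·d_A)·d_A = V + 7.0514·d_A = (-21.8763,-33.7119)
T_B = V + ((C−V)·d_B)·d_B = V + 7.0514·d_B = (-24.4770,-21.3184)
sweep = 180° − θ = 52.2241°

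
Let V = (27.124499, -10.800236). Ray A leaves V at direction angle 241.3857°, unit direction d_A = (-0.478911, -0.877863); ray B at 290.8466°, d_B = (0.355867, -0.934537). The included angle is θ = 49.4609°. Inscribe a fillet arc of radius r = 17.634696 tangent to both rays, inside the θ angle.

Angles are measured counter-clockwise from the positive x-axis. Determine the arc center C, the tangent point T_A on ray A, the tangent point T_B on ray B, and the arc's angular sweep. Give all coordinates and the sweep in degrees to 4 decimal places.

center=(24.2693,-52.8564) T_A=(8.7885,-44.4110) T_B=(40.7496,-46.5808) sweep=130.5391

bisector direction at 266.1162° = (-0.067734,-0.997703)
center distance |VC| = r/sin(θ/2) = 17.634696/sin(24.7305°) = 42.152988
C = V + |VC|·bis = (24.2693,-52.8564)
T_A = V + ((C−V)·d_A)·d_A = V + 38.2870·d_A = (8.7885,-44.4110)
T_B = V + ((C−V)·d_B)·d_B = V + 38.2870·d_B = (40.7496,-46.5808)
sweep = 180° − θ = 130.5391°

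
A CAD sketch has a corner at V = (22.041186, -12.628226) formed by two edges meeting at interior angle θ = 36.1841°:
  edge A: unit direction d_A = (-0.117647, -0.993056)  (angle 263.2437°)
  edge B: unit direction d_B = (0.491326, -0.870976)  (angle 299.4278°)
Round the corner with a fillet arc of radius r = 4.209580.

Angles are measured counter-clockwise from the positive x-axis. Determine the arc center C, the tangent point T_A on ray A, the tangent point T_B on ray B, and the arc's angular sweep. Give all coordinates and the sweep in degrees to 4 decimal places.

bisector direction at 281.3358° = (0.196558,-0.980492)
center distance |VC| = r/sin(θ/2) = 4.209580/sin(18.0921°) = 13.555479
C = V + |VC|·bis = (24.7056,-25.9193)
T_A = V + ((C−V)·d_A)·d_A = V + 12.8853·d_A = (20.5253,-25.4240)
T_B = V + ((C−V)·d_B)·d_B = V + 12.8853·d_B = (28.3721,-23.8510)
sweep = 180° − θ = 143.8159°

center=(24.7056,-25.9193) T_A=(20.5253,-25.4240) T_B=(28.3721,-23.8510) sweep=143.8159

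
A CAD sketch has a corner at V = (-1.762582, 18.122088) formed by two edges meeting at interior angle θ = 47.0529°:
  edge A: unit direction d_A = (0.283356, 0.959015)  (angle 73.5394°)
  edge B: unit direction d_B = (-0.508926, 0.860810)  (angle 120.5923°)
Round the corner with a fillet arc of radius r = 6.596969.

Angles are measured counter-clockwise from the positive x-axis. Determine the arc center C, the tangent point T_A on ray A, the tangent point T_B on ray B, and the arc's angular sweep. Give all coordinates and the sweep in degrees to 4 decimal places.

bisector direction at 97.0658° = (-0.123010,0.992405)
center distance |VC| = r/sin(θ/2) = 6.596969/sin(23.5265°) = 16.526617
C = V + |VC|·bis = (-3.7955,34.5232)
T_A = V + ((C−V)·d_A)·d_A = V + 15.1529·d_A = (2.5311,32.6539)
T_B = V + ((C−V)·d_B)·d_B = V + 15.1529·d_B = (-9.4743,31.1658)
sweep = 180° − θ = 132.9471°

center=(-3.7955,34.5232) T_A=(2.5311,32.6539) T_B=(-9.4743,31.1658) sweep=132.9471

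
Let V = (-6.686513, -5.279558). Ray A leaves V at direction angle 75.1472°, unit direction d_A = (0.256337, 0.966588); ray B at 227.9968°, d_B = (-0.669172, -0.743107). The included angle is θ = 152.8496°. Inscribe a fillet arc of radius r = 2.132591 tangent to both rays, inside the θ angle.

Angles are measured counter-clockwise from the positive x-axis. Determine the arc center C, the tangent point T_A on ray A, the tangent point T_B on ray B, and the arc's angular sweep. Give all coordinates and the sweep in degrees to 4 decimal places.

bisector direction at 151.5720° = (-0.879416,0.476054)
center distance |VC| = r/sin(θ/2) = 2.132591/sin(76.4248°) = 2.193882
C = V + |VC|·bis = (-8.6158,-4.2352)
T_A = V + ((C−V)·d_A)·d_A = V + 0.5150·d_A = (-6.5545,-4.7818)
T_B = V + ((C−V)·d_B)·d_B = V + 0.5150·d_B = (-7.0311,-5.6622)
sweep = 180° − θ = 27.1504°

center=(-8.6158,-4.2352) T_A=(-6.5545,-4.7818) T_B=(-7.0311,-5.6622) sweep=27.1504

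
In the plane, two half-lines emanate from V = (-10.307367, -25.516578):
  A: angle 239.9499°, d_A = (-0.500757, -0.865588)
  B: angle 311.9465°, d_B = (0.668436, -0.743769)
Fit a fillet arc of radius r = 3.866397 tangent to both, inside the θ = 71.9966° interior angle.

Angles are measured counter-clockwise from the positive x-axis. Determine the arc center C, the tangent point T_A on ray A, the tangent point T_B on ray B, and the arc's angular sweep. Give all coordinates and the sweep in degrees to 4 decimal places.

bisector direction at 275.9482° = (0.103629,-0.994616)
center distance |VC| = r/sin(θ/2) = 3.866397/sin(35.9983°) = 6.578176
C = V + |VC|·bis = (-9.6257,-32.0593)
T_A = V + ((C−V)·d_A)·d_A = V + 5.3220·d_A = (-12.9724,-30.1232)
T_B = V + ((C−V)·d_B)·d_B = V + 5.3220·d_B = (-6.7500,-29.4749)
sweep = 180° − θ = 108.0034°

center=(-9.6257,-32.0593) T_A=(-12.9724,-30.1232) T_B=(-6.7500,-29.4749) sweep=108.0034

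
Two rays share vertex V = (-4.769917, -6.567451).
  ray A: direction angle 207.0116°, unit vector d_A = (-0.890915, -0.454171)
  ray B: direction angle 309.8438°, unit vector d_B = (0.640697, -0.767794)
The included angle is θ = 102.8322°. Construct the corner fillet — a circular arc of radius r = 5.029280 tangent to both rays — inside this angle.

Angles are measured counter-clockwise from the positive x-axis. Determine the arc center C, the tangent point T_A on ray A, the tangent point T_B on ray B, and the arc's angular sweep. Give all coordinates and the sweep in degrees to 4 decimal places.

center=(-6.0606,-12.8705) T_A=(-8.3447,-8.3898) T_B=(-2.1991,-9.6482) sweep=77.1678

bisector direction at 258.4277° = (-0.200604,-0.979672)
center distance |VC| = r/sin(θ/2) = 5.029280/sin(51.4161°) = 6.433808
C = V + |VC|·bis = (-6.0606,-12.8705)
T_A = V + ((C−V)·d_A)·d_A = V + 4.0125·d_A = (-8.3447,-8.3898)
T_B = V + ((C−V)·d_B)·d_B = V + 4.0125·d_B = (-2.1991,-9.6482)
sweep = 180° − θ = 77.1678°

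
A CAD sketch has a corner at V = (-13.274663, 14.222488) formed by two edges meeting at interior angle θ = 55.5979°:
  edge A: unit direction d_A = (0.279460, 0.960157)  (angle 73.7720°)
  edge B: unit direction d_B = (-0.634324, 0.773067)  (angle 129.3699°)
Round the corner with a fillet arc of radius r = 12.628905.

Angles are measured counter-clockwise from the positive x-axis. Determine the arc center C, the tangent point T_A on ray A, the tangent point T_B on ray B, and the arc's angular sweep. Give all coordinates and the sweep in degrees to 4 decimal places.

bisector direction at 101.5710° = (-0.200581,0.979677)
center distance |VC| = r/sin(θ/2) = 12.628905/sin(27.7990°) = 27.079129
C = V + |VC|·bis = (-18.7062,40.7513)
T_A = V + ((C−V)·d_A)·d_A = V + 23.9539·d_A = (-6.5805,37.2220)
T_B = V + ((C−V)·d_B)·d_B = V + 23.9539·d_B = (-28.4692,32.7405)
sweep = 180° − θ = 124.4021°

center=(-18.7062,40.7513) T_A=(-6.5805,37.2220) T_B=(-28.4692,32.7405) sweep=124.4021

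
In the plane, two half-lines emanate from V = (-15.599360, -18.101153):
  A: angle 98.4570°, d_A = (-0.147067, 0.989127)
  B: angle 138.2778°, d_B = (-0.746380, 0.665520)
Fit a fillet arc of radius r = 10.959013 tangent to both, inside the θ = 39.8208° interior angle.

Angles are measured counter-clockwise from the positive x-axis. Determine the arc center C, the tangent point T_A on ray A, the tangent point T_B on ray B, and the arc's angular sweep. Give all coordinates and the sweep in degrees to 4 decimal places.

center=(-30.8890,10.2149) T_A=(-20.0491,11.8266) T_B=(-38.1824,2.0353) sweep=140.1792

bisector direction at 118.3674° = (-0.475124,0.879919)
center distance |VC| = r/sin(θ/2) = 10.959013/sin(19.9104°) = 32.180314
C = V + |VC|·bis = (-30.8890,10.2149)
T_A = V + ((C−V)·d_A)·d_A = V + 30.2568·d_A = (-20.0491,11.8266)
T_B = V + ((C−V)·d_B)·d_B = V + 30.2568·d_B = (-38.1824,2.0353)
sweep = 180° − θ = 140.1792°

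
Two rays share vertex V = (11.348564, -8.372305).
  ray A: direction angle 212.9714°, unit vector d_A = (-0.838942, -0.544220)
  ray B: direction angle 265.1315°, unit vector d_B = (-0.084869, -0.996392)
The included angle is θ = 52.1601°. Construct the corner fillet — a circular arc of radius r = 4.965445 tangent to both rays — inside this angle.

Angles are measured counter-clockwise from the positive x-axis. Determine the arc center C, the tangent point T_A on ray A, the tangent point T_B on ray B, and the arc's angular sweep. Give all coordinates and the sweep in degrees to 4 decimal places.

center=(5.5401,-18.0590) T_A=(2.8378,-13.8932) T_B=(10.4876,-18.4804) sweep=127.8399

bisector direction at 239.0515° = (-0.514268,-0.857629)
center distance |VC| = r/sin(θ/2) = 4.965445/sin(26.0800°) = 11.294691
C = V + |VC|·bis = (5.5401,-18.0590)
T_A = V + ((C−V)·d_A)·d_A = V + 10.1447·d_A = (2.8378,-13.8932)
T_B = V + ((C−V)·d_B)·d_B = V + 10.1447·d_B = (10.4876,-18.4804)
sweep = 180° − θ = 127.8399°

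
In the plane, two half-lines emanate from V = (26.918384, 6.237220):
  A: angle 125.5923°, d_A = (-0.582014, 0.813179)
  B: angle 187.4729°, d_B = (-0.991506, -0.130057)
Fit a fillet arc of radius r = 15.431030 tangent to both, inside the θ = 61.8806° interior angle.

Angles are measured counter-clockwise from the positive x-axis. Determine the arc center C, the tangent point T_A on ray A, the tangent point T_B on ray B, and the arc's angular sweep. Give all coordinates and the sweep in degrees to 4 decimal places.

center=(-0.6122,18.1892) T_A=(11.9360,27.1703) T_B=(1.3948,2.8893) sweep=118.1194

bisector direction at 156.5326° = (-0.917287,0.398227)
center distance |VC| = r/sin(θ/2) = 15.431030/sin(30.9403°) = 30.013012
C = V + |VC|·bis = (-0.6122,18.1892)
T_A = V + ((C−V)·d_A)·d_A = V + 25.7423·d_A = (11.9360,27.1703)
T_B = V + ((C−V)·d_B)·d_B = V + 25.7423·d_B = (1.3948,2.8893)
sweep = 180° − θ = 118.1194°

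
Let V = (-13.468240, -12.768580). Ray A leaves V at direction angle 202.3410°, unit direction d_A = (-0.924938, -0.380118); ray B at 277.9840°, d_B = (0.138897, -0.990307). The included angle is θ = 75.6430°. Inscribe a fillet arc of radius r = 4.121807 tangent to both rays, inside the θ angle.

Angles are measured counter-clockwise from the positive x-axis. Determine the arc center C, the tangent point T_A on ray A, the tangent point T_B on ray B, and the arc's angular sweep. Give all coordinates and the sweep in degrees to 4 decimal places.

center=(-16.8126,-18.5993) T_A=(-18.3794,-14.7869) T_B=(-12.7307,-18.0268) sweep=104.3570

bisector direction at 240.1625° = (-0.497542,-0.867440)
center distance |VC| = r/sin(θ/2) = 4.121807/sin(37.8215°) = 6.721760
C = V + |VC|·bis = (-16.8126,-18.5993)
T_A = V + ((C−V)·d_A)·d_A = V + 5.3097·d_A = (-18.3794,-14.7869)
T_B = V + ((C−V)·d_B)·d_B = V + 5.3097·d_B = (-12.7307,-18.0268)
sweep = 180° − θ = 104.3570°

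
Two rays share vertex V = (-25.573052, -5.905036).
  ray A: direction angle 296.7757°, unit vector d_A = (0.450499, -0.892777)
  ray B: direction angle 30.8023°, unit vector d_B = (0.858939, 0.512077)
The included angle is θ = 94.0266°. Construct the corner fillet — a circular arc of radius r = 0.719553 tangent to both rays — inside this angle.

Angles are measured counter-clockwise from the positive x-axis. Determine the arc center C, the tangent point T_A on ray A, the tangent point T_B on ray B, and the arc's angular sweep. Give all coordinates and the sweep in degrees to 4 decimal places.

center=(-24.6285,-6.1796) T_A=(-25.2709,-6.5038) T_B=(-24.9970,-5.5616) sweep=85.9734

bisector direction at 343.7890° = (0.960240,-0.279175)
center distance |VC| = r/sin(θ/2) = 0.719553/sin(47.0133°) = 0.983652
C = V + |VC|·bis = (-24.6285,-6.1796)
T_A = V + ((C−V)·d_A)·d_A = V + 0.6707·d_A = (-25.2709,-6.5038)
T_B = V + ((C−V)·d_B)·d_B = V + 0.6707·d_B = (-24.9970,-5.5616)
sweep = 180° − θ = 85.9734°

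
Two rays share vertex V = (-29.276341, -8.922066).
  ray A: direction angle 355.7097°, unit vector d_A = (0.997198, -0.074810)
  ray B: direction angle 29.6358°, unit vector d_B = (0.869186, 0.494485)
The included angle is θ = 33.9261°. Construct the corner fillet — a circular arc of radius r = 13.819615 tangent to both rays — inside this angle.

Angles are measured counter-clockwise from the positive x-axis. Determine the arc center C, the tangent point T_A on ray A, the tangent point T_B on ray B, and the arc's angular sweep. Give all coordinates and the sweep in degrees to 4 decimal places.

center=(16.9370,1.4695) T_A=(15.9031,-12.3114) T_B=(10.1034,13.4813) sweep=146.0739

bisector direction at 12.6728° = (0.975639,0.219382)
center distance |VC| = r/sin(θ/2) = 13.819615/sin(16.9630°) = 47.367204
C = V + |VC|·bis = (16.9370,1.4695)
T_A = V + ((C−V)·d_A)·d_A = V + 45.3064·d_A = (15.9031,-12.3114)
T_B = V + ((C−V)·d_B)·d_B = V + 45.3064·d_B = (10.1034,13.4813)
sweep = 180° − θ = 146.0739°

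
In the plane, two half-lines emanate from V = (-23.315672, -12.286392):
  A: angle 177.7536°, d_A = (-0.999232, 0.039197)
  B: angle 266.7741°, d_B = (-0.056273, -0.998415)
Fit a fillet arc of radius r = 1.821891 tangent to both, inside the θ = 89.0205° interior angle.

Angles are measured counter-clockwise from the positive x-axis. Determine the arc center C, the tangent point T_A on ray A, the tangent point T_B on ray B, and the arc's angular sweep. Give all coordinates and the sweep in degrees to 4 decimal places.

center=(-25.2390,-14.0342) T_A=(-25.1676,-12.2137) T_B=(-23.4200,-14.1368) sweep=90.9795

bisector direction at 222.2638° = (-0.740056,-0.672546)
center distance |VC| = r/sin(θ/2) = 1.821891/sin(44.5102°) = 2.598852
C = V + |VC|·bis = (-25.2390,-14.0342)
T_A = V + ((C−V)·d_A)·d_A = V + 1.8533·d_A = (-25.1676,-12.2137)
T_B = V + ((C−V)·d_B)·d_B = V + 1.8533·d_B = (-23.4200,-14.1368)
sweep = 180° − θ = 90.9795°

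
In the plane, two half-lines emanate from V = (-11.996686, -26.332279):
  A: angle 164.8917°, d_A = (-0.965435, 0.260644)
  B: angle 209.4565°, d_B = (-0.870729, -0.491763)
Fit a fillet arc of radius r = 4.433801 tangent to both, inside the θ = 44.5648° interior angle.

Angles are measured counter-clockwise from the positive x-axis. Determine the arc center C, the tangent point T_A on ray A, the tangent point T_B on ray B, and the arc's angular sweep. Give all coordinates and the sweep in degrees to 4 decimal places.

center=(-23.5985,-27.7926) T_A=(-22.4429,-23.5121) T_B=(-21.4181,-31.6532) sweep=135.4352

bisector direction at 187.1741° = (-0.992171,-0.124885)
center distance |VC| = r/sin(θ/2) = 4.433801/sin(22.2824°) = 11.693379
C = V + |VC|·bis = (-23.5985,-27.7926)
T_A = V + ((C−V)·d_A)·d_A = V + 10.8202·d_A = (-22.4429,-23.5121)
T_B = V + ((C−V)·d_B)·d_B = V + 10.8202·d_B = (-21.4181,-31.6532)
sweep = 180° − θ = 135.4352°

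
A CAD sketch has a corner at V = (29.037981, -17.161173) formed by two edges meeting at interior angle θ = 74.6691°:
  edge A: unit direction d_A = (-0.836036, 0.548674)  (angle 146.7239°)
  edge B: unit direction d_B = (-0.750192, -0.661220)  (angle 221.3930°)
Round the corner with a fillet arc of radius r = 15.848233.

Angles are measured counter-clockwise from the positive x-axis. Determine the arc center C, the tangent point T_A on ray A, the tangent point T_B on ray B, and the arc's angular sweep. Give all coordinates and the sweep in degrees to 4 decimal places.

bisector direction at 184.0584° = (-0.997492,-0.070774)
center distance |VC| = r/sin(θ/2) = 15.848233/sin(37.3346°) = 26.132020
C = V + |VC|·bis = (2.9715,-19.0106)
T_A = V + ((C−V)·d_A)·d_A = V + 20.7778·d_A = (11.6670,-5.7609)
T_B = V + ((C−V)·d_B)·d_B = V + 20.7778·d_B = (13.4507,-30.8999)
sweep = 180° − θ = 105.3309°

center=(2.9715,-19.0106) T_A=(11.6670,-5.7609) T_B=(13.4507,-30.8999) sweep=105.3309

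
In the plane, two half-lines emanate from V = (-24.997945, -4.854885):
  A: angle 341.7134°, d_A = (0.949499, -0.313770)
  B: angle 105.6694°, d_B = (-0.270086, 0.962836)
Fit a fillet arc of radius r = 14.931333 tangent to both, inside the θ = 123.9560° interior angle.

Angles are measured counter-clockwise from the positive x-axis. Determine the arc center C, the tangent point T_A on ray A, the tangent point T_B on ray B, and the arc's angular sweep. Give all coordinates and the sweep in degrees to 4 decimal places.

center=(-12.7678,6.8290) T_A=(-17.4528,-7.3483) T_B=(-27.1442,2.7963) sweep=56.0440

bisector direction at 43.6914° = (0.723071,0.690774)
center distance |VC| = r/sin(θ/2) = 14.931333/sin(61.9780°) = 16.914235
C = V + |VC|·bis = (-12.7678,6.8290)
T_A = V + ((C−V)·d_A)·d_A = V + 7.9465·d_A = (-17.4528,-7.3483)
T_B = V + ((C−V)·d_B)·d_B = V + 7.9465·d_B = (-27.1442,2.7963)
sweep = 180° − θ = 56.0440°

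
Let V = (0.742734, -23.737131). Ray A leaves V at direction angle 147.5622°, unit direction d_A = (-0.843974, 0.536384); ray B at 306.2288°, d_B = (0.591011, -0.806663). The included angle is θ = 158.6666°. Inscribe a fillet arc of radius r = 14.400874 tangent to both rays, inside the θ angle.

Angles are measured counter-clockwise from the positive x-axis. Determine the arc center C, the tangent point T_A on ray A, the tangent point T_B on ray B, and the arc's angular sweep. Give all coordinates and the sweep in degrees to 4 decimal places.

center=(-9.2709,-34.4362) T_A=(-1.5465,-22.2822) T_B=(2.3458,-25.9251) sweep=21.3334

bisector direction at 226.8955° = (-0.683331,-0.730109)
center distance |VC| = r/sin(θ/2) = 14.400874/sin(79.3333°) = 14.654089
C = V + |VC|·bis = (-9.2709,-34.4362)
T_A = V + ((C−V)·d_A)·d_A = V + 2.7124·d_A = (-1.5465,-22.2822)
T_B = V + ((C−V)·d_B)·d_B = V + 2.7124·d_B = (2.3458,-25.9251)
sweep = 180° − θ = 21.3334°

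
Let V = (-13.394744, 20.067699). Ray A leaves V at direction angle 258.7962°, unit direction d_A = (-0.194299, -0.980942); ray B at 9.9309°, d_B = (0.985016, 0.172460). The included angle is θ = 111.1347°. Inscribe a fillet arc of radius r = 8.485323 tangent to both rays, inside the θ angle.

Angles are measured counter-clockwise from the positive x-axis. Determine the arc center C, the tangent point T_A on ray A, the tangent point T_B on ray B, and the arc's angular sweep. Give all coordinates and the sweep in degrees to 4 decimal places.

bisector direction at 314.3636° = (0.699209,-0.714918)
center distance |VC| = r/sin(θ/2) = 8.485323/sin(55.5673°) = 10.287841
C = V + |VC|·bis = (-6.2014,12.7127)
T_A = V + ((C−V)·d_A)·d_A = V + 5.8171·d_A = (-14.5250,14.3614)
T_B = V + ((C−V)·d_B)·d_B = V + 5.8171·d_B = (-7.6648,21.0709)
sweep = 180° − θ = 68.8653°

center=(-6.2014,12.7127) T_A=(-14.5250,14.3614) T_B=(-7.6648,21.0709) sweep=68.8653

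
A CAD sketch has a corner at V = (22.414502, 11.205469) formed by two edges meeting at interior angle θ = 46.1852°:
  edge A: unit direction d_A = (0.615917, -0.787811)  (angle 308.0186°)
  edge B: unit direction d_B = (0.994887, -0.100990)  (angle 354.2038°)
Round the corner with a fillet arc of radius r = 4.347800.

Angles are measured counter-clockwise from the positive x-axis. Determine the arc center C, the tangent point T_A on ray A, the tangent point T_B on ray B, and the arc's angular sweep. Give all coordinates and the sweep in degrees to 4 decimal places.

center=(32.1202,5.8501) T_A=(28.6950,3.1722) T_B=(32.5593,10.1757) sweep=133.8148

bisector direction at 331.1112° = (0.875559,-0.483111)
center distance |VC| = r/sin(θ/2) = 4.347800/sin(23.0926°) = 11.085153
C = V + |VC|·bis = (32.1202,5.8501)
T_A = V + ((C−V)·d_A)·d_A = V + 10.1969·d_A = (28.6950,3.1722)
T_B = V + ((C−V)·d_B)·d_B = V + 10.1969·d_B = (32.5593,10.1757)
sweep = 180° − θ = 133.8148°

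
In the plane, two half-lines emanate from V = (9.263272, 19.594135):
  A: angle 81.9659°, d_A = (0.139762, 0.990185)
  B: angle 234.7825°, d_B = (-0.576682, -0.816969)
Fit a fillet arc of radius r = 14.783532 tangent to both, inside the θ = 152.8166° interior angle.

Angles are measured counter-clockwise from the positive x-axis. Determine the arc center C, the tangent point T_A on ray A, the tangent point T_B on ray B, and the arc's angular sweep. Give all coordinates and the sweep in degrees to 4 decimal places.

bisector direction at 158.3742° = (-0.929611,0.368543)
center distance |VC| = r/sin(θ/2) = 14.783532/sin(76.4083°) = 15.209472
C = V + |VC|·bis = (-4.8756,25.1995)
T_A = V + ((C−V)·d_A)·d_A = V + 3.5742·d_A = (9.7628,23.1333)
T_B = V + ((C−V)·d_B)·d_B = V + 3.5742·d_B = (7.2021,16.6741)
sweep = 180° − θ = 27.1834°

center=(-4.8756,25.1995) T_A=(9.7628,23.1333) T_B=(7.2021,16.6741) sweep=27.1834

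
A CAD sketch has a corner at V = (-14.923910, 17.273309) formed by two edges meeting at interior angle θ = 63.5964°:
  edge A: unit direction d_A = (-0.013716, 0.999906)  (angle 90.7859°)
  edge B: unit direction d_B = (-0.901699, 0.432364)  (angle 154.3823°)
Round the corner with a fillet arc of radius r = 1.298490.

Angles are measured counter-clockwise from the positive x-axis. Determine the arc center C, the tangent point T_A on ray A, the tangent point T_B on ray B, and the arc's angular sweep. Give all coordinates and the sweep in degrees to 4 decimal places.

bisector direction at 122.5841° = (-0.538537,0.842602)
center distance |VC| = r/sin(θ/2) = 1.298490/sin(31.7982°) = 2.464259
C = V + |VC|·bis = (-16.2510,19.3497)
T_A = V + ((C−V)·d_A)·d_A = V + 2.0944·d_A = (-14.9526,19.3675)
T_B = V + ((C−V)·d_B)·d_B = V + 2.0944·d_B = (-16.8124,18.1789)
sweep = 180° − θ = 116.4036°

center=(-16.2510,19.3497) T_A=(-14.9526,19.3675) T_B=(-16.8124,18.1789) sweep=116.4036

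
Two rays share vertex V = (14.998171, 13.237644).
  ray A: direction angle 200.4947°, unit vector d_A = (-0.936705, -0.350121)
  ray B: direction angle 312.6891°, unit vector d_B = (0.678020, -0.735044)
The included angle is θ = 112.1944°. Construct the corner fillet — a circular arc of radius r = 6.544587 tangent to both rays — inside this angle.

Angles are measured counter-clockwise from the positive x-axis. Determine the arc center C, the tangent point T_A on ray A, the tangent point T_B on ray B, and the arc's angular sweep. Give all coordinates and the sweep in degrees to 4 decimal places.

bisector direction at 256.5919° = (-0.231885,-0.972743)
center distance |VC| = r/sin(θ/2) = 6.544587/sin(56.0972°) = 7.885187
C = V + |VC|·bis = (13.1697,5.5674)
T_A = V + ((C−V)·d_A)·d_A = V + 4.3982·d_A = (10.8783,11.6977)
T_B = V + ((C−V)·d_B)·d_B = V + 4.3982·d_B = (17.9803,10.0047)
sweep = 180° − θ = 67.8056°

center=(13.1697,5.5674) T_A=(10.8783,11.6977) T_B=(17.9803,10.0047) sweep=67.8056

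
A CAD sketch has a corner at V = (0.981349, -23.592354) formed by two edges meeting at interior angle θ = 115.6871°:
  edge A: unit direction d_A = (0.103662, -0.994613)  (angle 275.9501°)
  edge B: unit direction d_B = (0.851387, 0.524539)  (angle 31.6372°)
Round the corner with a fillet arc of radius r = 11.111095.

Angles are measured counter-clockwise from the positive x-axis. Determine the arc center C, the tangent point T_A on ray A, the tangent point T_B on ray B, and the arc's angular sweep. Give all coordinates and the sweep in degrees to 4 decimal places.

bisector direction at 333.7937° = (0.897209,-0.441605)
center distance |VC| = r/sin(θ/2) = 11.111095/sin(57.8436°) = 13.124406
C = V + |VC|·bis = (12.7567,-29.3882)
T_A = V + ((C−V)·d_A)·d_A = V + 6.9852·d_A = (1.7055,-30.5400)
T_B = V + ((C−V)·d_B)·d_B = V + 6.9852·d_B = (6.9285,-19.9283)
sweep = 180° − θ = 64.3129°

center=(12.7567,-29.3882) T_A=(1.7055,-30.5400) T_B=(6.9285,-19.9283) sweep=64.3129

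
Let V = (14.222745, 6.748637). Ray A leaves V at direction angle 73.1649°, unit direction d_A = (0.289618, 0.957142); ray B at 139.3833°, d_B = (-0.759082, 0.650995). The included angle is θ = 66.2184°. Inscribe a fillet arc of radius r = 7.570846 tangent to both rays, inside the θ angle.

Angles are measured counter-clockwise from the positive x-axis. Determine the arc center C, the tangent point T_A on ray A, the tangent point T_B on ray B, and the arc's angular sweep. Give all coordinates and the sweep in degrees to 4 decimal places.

bisector direction at 106.2741° = (-0.280233,0.959932)
center distance |VC| = r/sin(θ/2) = 7.570846/sin(33.1092°) = 13.860016
C = V + |VC|·bis = (10.3387,20.0533)
T_A = V + ((C−V)·d_A)·d_A = V + 11.6096·d_A = (17.5851,17.8607)
T_B = V + ((C−V)·d_B)·d_B = V + 11.6096·d_B = (5.4101,14.3064)
sweep = 180° − θ = 113.7816°

center=(10.3387,20.0533) T_A=(17.5851,17.8607) T_B=(5.4101,14.3064) sweep=113.7816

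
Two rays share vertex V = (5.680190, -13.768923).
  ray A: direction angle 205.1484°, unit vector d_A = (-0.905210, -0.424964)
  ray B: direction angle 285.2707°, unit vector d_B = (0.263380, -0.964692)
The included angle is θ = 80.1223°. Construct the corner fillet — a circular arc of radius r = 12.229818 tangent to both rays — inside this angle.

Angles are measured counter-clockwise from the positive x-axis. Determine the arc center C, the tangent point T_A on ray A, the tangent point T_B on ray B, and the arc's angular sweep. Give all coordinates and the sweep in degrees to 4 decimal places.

bisector direction at 245.2096° = (-0.419301,-0.907847)
center distance |VC| = r/sin(θ/2) = 12.229818/sin(40.0611°) = 19.002061
C = V + |VC|·bis = (-2.2874,-31.0199)
T_A = V + ((C−V)·d_A)·d_A = V + 14.5434·d_A = (-7.4846,-19.9493)
T_B = V + ((C−V)·d_B)·d_B = V + 14.5434·d_B = (9.5106,-27.7988)
sweep = 180° − θ = 99.8777°

center=(-2.2874,-31.0199) T_A=(-7.4846,-19.9493) T_B=(9.5106,-27.7988) sweep=99.8777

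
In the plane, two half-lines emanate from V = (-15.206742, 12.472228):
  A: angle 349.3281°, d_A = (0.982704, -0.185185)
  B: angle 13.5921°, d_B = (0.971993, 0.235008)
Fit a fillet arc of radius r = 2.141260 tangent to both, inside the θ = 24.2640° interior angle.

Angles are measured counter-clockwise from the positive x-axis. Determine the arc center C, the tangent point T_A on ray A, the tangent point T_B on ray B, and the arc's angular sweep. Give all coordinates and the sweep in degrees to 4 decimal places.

bisector direction at 1.4601° = (0.999675,0.025481)
center distance |VC| = r/sin(θ/2) = 2.141260/sin(12.1320°) = 10.188489
C = V + |VC|·bis = (-5.0216,12.7318)
T_A = V + ((C−V)·d_A)·d_A = V + 9.9609·d_A = (-5.4181,10.6276)
T_B = V + ((C−V)·d_B)·d_B = V + 9.9609·d_B = (-5.5248,14.8131)
sweep = 180° − θ = 155.7360°

center=(-5.0216,12.7318) T_A=(-5.4181,10.6276) T_B=(-5.5248,14.8131) sweep=155.7360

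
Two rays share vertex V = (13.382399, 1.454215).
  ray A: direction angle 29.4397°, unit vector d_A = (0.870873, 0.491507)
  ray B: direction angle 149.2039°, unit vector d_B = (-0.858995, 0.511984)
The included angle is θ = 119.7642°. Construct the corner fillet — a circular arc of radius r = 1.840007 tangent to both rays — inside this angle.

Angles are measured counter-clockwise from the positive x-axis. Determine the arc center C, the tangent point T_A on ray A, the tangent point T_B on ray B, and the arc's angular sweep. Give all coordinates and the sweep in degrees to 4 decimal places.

center=(13.4076,3.5813) T_A=(14.3120,1.9788) T_B=(12.4655,2.0007) sweep=60.2358

bisector direction at 89.3218° = (0.011837,0.999930)
center distance |VC| = r/sin(θ/2) = 1.840007/sin(59.8821°) = 2.127189
C = V + |VC|·bis = (13.4076,3.5813)
T_A = V + ((C−V)·d_A)·d_A = V + 1.0674·d_A = (14.3120,1.9788)
T_B = V + ((C−V)·d_B)·d_B = V + 1.0674·d_B = (12.4655,2.0007)
sweep = 180° − θ = 60.2358°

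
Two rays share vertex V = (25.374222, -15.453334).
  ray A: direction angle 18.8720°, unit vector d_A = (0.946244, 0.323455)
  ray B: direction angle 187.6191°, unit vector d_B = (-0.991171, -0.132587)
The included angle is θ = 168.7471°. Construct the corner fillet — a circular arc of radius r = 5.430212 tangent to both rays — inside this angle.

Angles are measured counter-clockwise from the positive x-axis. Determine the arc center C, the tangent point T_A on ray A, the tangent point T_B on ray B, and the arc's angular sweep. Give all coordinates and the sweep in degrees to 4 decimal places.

bisector direction at 103.2456° = (-0.229125,0.973397)
center distance |VC| = r/sin(θ/2) = 5.430212/sin(84.3735°) = 5.456500
C = V + |VC|·bis = (24.1240,-10.1420)
T_A = V + ((C−V)·d_A)·d_A = V + 0.5350·d_A = (25.8804,-15.2803)
T_B = V + ((C−V)·d_B)·d_B = V + 0.5350·d_B = (24.8440,-15.5243)
sweep = 180° − θ = 11.2529°

center=(24.1240,-10.1420) T_A=(25.8804,-15.2803) T_B=(24.8440,-15.5243) sweep=11.2529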